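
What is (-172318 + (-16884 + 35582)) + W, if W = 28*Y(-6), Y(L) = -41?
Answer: -154768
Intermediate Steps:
W = -1148 (W = 28*(-41) = -1148)
(-172318 + (-16884 + 35582)) + W = (-172318 + (-16884 + 35582)) - 1148 = (-172318 + 18698) - 1148 = -153620 - 1148 = -154768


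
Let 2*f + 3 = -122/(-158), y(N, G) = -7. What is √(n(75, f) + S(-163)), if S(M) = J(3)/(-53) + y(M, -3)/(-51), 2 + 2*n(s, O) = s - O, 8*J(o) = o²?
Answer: √27120254299854/854148 ≈ 6.0970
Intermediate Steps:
J(o) = o²/8
f = -88/79 (f = -3/2 + (-122/(-158))/2 = -3/2 + (-122*(-1/158))/2 = -3/2 + (½)*(61/79) = -3/2 + 61/158 = -88/79 ≈ -1.1139)
n(s, O) = -1 + s/2 - O/2 (n(s, O) = -1 + (s - O)/2 = -1 + (s/2 - O/2) = -1 + s/2 - O/2)
S(M) = 2509/21624 (S(M) = ((⅛)*3²)/(-53) - 7/(-51) = ((⅛)*9)*(-1/53) - 7*(-1/51) = (9/8)*(-1/53) + 7/51 = -9/424 + 7/51 = 2509/21624)
√(n(75, f) + S(-163)) = √((-1 + (½)*75 - ½*(-88/79)) + 2509/21624) = √((-1 + 75/2 + 44/79) + 2509/21624) = √(5855/158 + 2509/21624) = √(63502471/1708296) = √27120254299854/854148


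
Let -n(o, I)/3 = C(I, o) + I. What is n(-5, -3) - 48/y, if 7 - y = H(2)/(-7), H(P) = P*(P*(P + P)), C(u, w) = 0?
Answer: 249/65 ≈ 3.8308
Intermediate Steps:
H(P) = 2*P**3 (H(P) = P*(P*(2*P)) = P*(2*P**2) = 2*P**3)
n(o, I) = -3*I (n(o, I) = -3*(0 + I) = -3*I)
y = 65/7 (y = 7 - 2*2**3/(-7) = 7 - 2*8*(-1)/7 = 7 - 16*(-1)/7 = 7 - 1*(-16/7) = 7 + 16/7 = 65/7 ≈ 9.2857)
n(-5, -3) - 48/y = -3*(-3) - 48/(65/7) = 9 + (7/65)*(-48) = 9 - 336/65 = 249/65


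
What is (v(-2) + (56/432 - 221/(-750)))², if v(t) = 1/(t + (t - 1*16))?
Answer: 25532809/182250000 ≈ 0.14010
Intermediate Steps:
v(t) = 1/(-16 + 2*t) (v(t) = 1/(t + (t - 16)) = 1/(t + (-16 + t)) = 1/(-16 + 2*t))
(v(-2) + (56/432 - 221/(-750)))² = (1/(2*(-8 - 2)) + (56/432 - 221/(-750)))² = ((½)/(-10) + (56*(1/432) - 221*(-1/750)))² = ((½)*(-⅒) + (7/54 + 221/750))² = (-1/20 + 1432/3375)² = (5053/13500)² = 25532809/182250000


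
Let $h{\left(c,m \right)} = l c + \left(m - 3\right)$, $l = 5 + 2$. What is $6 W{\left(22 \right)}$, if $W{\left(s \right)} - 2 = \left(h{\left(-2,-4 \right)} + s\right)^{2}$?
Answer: $18$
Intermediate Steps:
$l = 7$
$h{\left(c,m \right)} = -3 + m + 7 c$ ($h{\left(c,m \right)} = 7 c + \left(m - 3\right) = 7 c + \left(-3 + m\right) = -3 + m + 7 c$)
$W{\left(s \right)} = 2 + \left(-21 + s\right)^{2}$ ($W{\left(s \right)} = 2 + \left(\left(-3 - 4 + 7 \left(-2\right)\right) + s\right)^{2} = 2 + \left(\left(-3 - 4 - 14\right) + s\right)^{2} = 2 + \left(-21 + s\right)^{2}$)
$6 W{\left(22 \right)} = 6 \left(2 + \left(-21 + 22\right)^{2}\right) = 6 \left(2 + 1^{2}\right) = 6 \left(2 + 1\right) = 6 \cdot 3 = 18$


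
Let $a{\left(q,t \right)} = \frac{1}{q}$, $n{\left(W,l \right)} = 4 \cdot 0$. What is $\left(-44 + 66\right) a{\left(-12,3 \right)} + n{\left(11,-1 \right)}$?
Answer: $- \frac{11}{6} \approx -1.8333$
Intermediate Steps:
$n{\left(W,l \right)} = 0$
$\left(-44 + 66\right) a{\left(-12,3 \right)} + n{\left(11,-1 \right)} = \frac{-44 + 66}{-12} + 0 = 22 \left(- \frac{1}{12}\right) + 0 = - \frac{11}{6} + 0 = - \frac{11}{6}$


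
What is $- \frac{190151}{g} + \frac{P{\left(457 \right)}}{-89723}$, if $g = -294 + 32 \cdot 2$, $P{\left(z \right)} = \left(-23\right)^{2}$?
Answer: $\frac{741773761}{897230} \approx 826.74$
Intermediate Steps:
$P{\left(z \right)} = 529$
$g = -230$ ($g = -294 + 64 = -230$)
$- \frac{190151}{g} + \frac{P{\left(457 \right)}}{-89723} = - \frac{190151}{-230} + \frac{529}{-89723} = \left(-190151\right) \left(- \frac{1}{230}\right) + 529 \left(- \frac{1}{89723}\right) = \frac{190151}{230} - \frac{23}{3901} = \frac{741773761}{897230}$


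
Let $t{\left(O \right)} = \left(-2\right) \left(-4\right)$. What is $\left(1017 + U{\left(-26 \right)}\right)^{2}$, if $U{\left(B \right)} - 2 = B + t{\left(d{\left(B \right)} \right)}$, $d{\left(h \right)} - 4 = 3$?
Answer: $1002001$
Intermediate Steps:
$d{\left(h \right)} = 7$ ($d{\left(h \right)} = 4 + 3 = 7$)
$t{\left(O \right)} = 8$
$U{\left(B \right)} = 10 + B$ ($U{\left(B \right)} = 2 + \left(B + 8\right) = 2 + \left(8 + B\right) = 10 + B$)
$\left(1017 + U{\left(-26 \right)}\right)^{2} = \left(1017 + \left(10 - 26\right)\right)^{2} = \left(1017 - 16\right)^{2} = 1001^{2} = 1002001$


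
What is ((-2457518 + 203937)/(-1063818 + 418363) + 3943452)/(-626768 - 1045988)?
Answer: -2545323064241/1079688723980 ≈ -2.3575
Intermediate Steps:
((-2457518 + 203937)/(-1063818 + 418363) + 3943452)/(-626768 - 1045988) = (-2253581/(-645455) + 3943452)/(-1672756) = (-2253581*(-1/645455) + 3943452)*(-1/1672756) = (2253581/645455 + 3943452)*(-1/1672756) = (2545323064241/645455)*(-1/1672756) = -2545323064241/1079688723980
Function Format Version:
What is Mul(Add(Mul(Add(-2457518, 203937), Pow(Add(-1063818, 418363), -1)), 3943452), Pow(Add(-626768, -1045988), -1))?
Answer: Rational(-2545323064241, 1079688723980) ≈ -2.3575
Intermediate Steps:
Mul(Add(Mul(Add(-2457518, 203937), Pow(Add(-1063818, 418363), -1)), 3943452), Pow(Add(-626768, -1045988), -1)) = Mul(Add(Mul(-2253581, Pow(-645455, -1)), 3943452), Pow(-1672756, -1)) = Mul(Add(Mul(-2253581, Rational(-1, 645455)), 3943452), Rational(-1, 1672756)) = Mul(Add(Rational(2253581, 645455), 3943452), Rational(-1, 1672756)) = Mul(Rational(2545323064241, 645455), Rational(-1, 1672756)) = Rational(-2545323064241, 1079688723980)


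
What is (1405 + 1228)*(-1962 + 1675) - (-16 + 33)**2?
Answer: -755960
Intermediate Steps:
(1405 + 1228)*(-1962 + 1675) - (-16 + 33)**2 = 2633*(-287) - 1*17**2 = -755671 - 1*289 = -755671 - 289 = -755960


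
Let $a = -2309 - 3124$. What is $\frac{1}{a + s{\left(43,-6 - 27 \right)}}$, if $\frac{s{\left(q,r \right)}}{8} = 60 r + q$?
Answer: $- \frac{1}{20929} \approx -4.7781 \cdot 10^{-5}$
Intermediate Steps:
$s{\left(q,r \right)} = 8 q + 480 r$ ($s{\left(q,r \right)} = 8 \left(60 r + q\right) = 8 \left(q + 60 r\right) = 8 q + 480 r$)
$a = -5433$
$\frac{1}{a + s{\left(43,-6 - 27 \right)}} = \frac{1}{-5433 + \left(8 \cdot 43 + 480 \left(-6 - 27\right)\right)} = \frac{1}{-5433 + \left(344 + 480 \left(-33\right)\right)} = \frac{1}{-5433 + \left(344 - 15840\right)} = \frac{1}{-5433 - 15496} = \frac{1}{-20929} = - \frac{1}{20929}$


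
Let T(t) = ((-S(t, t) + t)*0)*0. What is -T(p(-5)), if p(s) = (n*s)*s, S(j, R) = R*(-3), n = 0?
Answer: 0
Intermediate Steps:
S(j, R) = -3*R
p(s) = 0 (p(s) = (0*s)*s = 0*s = 0)
T(t) = 0 (T(t) = ((-(-3)*t + t)*0)*0 = ((3*t + t)*0)*0 = ((4*t)*0)*0 = 0*0 = 0)
-T(p(-5)) = -1*0 = 0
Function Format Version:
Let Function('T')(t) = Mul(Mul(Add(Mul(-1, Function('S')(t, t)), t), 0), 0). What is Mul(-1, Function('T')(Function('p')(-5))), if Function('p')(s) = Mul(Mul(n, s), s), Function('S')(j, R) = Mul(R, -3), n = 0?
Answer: 0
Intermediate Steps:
Function('S')(j, R) = Mul(-3, R)
Function('p')(s) = 0 (Function('p')(s) = Mul(Mul(0, s), s) = Mul(0, s) = 0)
Function('T')(t) = 0 (Function('T')(t) = Mul(Mul(Add(Mul(-1, Mul(-3, t)), t), 0), 0) = Mul(Mul(Add(Mul(3, t), t), 0), 0) = Mul(Mul(Mul(4, t), 0), 0) = Mul(0, 0) = 0)
Mul(-1, Function('T')(Function('p')(-5))) = Mul(-1, 0) = 0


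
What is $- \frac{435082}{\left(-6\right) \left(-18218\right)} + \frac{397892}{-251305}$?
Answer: $- \frac{76415530373}{13734823470} \approx -5.5636$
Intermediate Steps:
$- \frac{435082}{\left(-6\right) \left(-18218\right)} + \frac{397892}{-251305} = - \frac{435082}{109308} + 397892 \left(- \frac{1}{251305}\right) = \left(-435082\right) \frac{1}{109308} - \frac{397892}{251305} = - \frac{217541}{54654} - \frac{397892}{251305} = - \frac{76415530373}{13734823470}$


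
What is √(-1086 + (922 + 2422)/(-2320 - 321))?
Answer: I*√21007070/139 ≈ 32.974*I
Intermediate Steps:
√(-1086 + (922 + 2422)/(-2320 - 321)) = √(-1086 + 3344/(-2641)) = √(-1086 + 3344*(-1/2641)) = √(-1086 - 176/139) = √(-151130/139) = I*√21007070/139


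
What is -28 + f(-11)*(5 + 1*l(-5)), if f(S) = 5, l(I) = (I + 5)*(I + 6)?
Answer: -3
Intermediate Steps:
l(I) = (5 + I)*(6 + I)
-28 + f(-11)*(5 + 1*l(-5)) = -28 + 5*(5 + 1*(30 + (-5)**2 + 11*(-5))) = -28 + 5*(5 + 1*(30 + 25 - 55)) = -28 + 5*(5 + 1*0) = -28 + 5*(5 + 0) = -28 + 5*5 = -28 + 25 = -3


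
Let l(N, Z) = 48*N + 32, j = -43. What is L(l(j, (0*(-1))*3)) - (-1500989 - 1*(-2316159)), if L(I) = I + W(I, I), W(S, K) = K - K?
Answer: -817202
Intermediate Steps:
W(S, K) = 0
l(N, Z) = 32 + 48*N
L(I) = I (L(I) = I + 0 = I)
L(l(j, (0*(-1))*3)) - (-1500989 - 1*(-2316159)) = (32 + 48*(-43)) - (-1500989 - 1*(-2316159)) = (32 - 2064) - (-1500989 + 2316159) = -2032 - 1*815170 = -2032 - 815170 = -817202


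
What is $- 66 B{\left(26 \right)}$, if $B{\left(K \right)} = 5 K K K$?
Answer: $-5800080$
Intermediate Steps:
$B{\left(K \right)} = 5 K^{3}$ ($B{\left(K \right)} = 5 K^{2} K = 5 K^{3}$)
$- 66 B{\left(26 \right)} = - 66 \cdot 5 \cdot 26^{3} = - 66 \cdot 5 \cdot 17576 = \left(-66\right) 87880 = -5800080$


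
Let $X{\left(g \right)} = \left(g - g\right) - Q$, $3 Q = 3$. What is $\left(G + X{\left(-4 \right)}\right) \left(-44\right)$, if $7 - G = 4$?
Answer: $-88$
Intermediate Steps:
$G = 3$ ($G = 7 - 4 = 3$)
$Q = 1$ ($Q = \frac{1}{3} \cdot 3 = 1$)
$X{\left(g \right)} = -1$ ($X{\left(g \right)} = \left(g - g\right) - 1 = 0 - 1 = -1$)
$\left(G + X{\left(-4 \right)}\right) \left(-44\right) = \left(3 - 1\right) \left(-44\right) = 2 \left(-44\right) = -88$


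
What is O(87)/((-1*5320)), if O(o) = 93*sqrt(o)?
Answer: -93*sqrt(87)/5320 ≈ -0.16305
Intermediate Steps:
O(87)/((-1*5320)) = (93*sqrt(87))/((-1*5320)) = (93*sqrt(87))/(-5320) = (93*sqrt(87))*(-1/5320) = -93*sqrt(87)/5320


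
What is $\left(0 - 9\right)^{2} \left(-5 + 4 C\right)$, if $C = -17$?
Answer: $-5913$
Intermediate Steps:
$\left(0 - 9\right)^{2} \left(-5 + 4 C\right) = \left(0 - 9\right)^{2} \left(-5 + 4 \left(-17\right)\right) = \left(-9\right)^{2} \left(-5 - 68\right) = 81 \left(-73\right) = -5913$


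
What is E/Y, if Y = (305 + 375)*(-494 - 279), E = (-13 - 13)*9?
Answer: 117/262820 ≈ 0.00044517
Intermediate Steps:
E = -234 (E = -26*9 = -234)
Y = -525640 (Y = 680*(-773) = -525640)
E/Y = -234/(-525640) = -234*(-1/525640) = 117/262820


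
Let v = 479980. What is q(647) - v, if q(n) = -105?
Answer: -480085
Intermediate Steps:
q(647) - v = -105 - 1*479980 = -105 - 479980 = -480085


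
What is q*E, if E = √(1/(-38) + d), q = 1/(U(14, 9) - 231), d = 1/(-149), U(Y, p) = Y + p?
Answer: -I*√1058794/1177696 ≈ -0.00087372*I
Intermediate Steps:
d = -1/149 ≈ -0.0067114
q = -1/208 (q = 1/((14 + 9) - 231) = 1/(23 - 231) = 1/(-208) = -1/208 ≈ -0.0048077)
E = I*√1058794/5662 (E = √(1/(-38) - 1/149) = √(-1/38 - 1/149) = √(-187/5662) = I*√1058794/5662 ≈ 0.18173*I)
q*E = -I*√1058794/1177696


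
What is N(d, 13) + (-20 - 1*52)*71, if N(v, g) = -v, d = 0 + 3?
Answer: -5115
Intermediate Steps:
d = 3
N(d, 13) + (-20 - 1*52)*71 = -1*3 + (-20 - 1*52)*71 = -3 + (-20 - 52)*71 = -3 - 72*71 = -3 - 5112 = -5115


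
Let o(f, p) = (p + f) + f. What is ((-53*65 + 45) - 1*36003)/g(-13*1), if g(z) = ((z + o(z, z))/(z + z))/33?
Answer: -1300299/2 ≈ -6.5015e+5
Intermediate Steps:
o(f, p) = p + 2*f (o(f, p) = (f + p) + f = p + 2*f)
g(z) = 2/33 (g(z) = ((z + (z + 2*z))/(z + z))/33 = ((z + 3*z)/((2*z)))*(1/33) = ((4*z)*(1/(2*z)))*(1/33) = 2*(1/33) = 2/33)
((-53*65 + 45) - 1*36003)/g(-13*1) = ((-53*65 + 45) - 1*36003)/(2/33) = ((-3445 + 45) - 36003)*(33/2) = (-3400 - 36003)*(33/2) = -39403*33/2 = -1300299/2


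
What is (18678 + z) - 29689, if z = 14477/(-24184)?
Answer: -266304501/24184 ≈ -11012.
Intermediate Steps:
z = -14477/24184 (z = 14477*(-1/24184) = -14477/24184 ≈ -0.59862)
(18678 + z) - 29689 = (18678 - 14477/24184) - 29689 = 451694275/24184 - 29689 = -266304501/24184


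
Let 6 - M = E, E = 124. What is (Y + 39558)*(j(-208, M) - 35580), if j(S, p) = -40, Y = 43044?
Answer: -2942283240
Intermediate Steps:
M = -118 (M = 6 - 1*124 = 6 - 124 = -118)
(Y + 39558)*(j(-208, M) - 35580) = (43044 + 39558)*(-40 - 35580) = 82602*(-35620) = -2942283240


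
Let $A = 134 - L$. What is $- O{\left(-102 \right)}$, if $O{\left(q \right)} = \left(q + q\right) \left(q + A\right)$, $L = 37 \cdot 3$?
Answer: $-16116$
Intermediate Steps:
$L = 111$
$A = 23$ ($A = 134 - 111 = 23$)
$O{\left(q \right)} = 2 q \left(23 + q\right)$ ($O{\left(q \right)} = \left(q + q\right) \left(q + 23\right) = 2 q \left(23 + q\right)$)
$- O{\left(-102 \right)} = - 2 \left(-102\right) \left(23 - 102\right) = - 2 \left(-102\right) \left(-79\right) = \left(-1\right) 16116 = -16116$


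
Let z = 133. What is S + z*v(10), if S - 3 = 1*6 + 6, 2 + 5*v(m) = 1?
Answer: -58/5 ≈ -11.600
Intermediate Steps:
v(m) = -⅕ (v(m) = -⅖ + (⅕)*1 = -⅖ + ⅕ = -⅕)
S = 15 (S = 3 + (1*6 + 6) = 3 + (6 + 6) = 3 + 12 = 15)
S + z*v(10) = 15 + 133*(-⅕) = 15 - 133/5 = -58/5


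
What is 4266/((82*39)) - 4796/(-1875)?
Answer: 3889393/999375 ≈ 3.8918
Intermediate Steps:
4266/((82*39)) - 4796/(-1875) = 4266/3198 - 4796*(-1/1875) = 4266*(1/3198) + 4796/1875 = 711/533 + 4796/1875 = 3889393/999375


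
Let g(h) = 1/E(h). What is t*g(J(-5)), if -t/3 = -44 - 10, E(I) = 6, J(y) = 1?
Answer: 27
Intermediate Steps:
g(h) = 1/6
t = 162 (t = -3*(-44 - 10) = -3*(-54) = 162)
t*g(J(-5)) = 162*(1/6) = 27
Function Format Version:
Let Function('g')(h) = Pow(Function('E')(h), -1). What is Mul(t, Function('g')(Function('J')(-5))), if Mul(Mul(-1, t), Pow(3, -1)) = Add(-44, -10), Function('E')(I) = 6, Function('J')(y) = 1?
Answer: 27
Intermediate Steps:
Function('g')(h) = Rational(1, 6) (Function('g')(h) = Pow(6, -1) = Rational(1, 6))
t = 162 (t = Mul(-3, Add(-44, -10)) = Mul(-3, -54) = 162)
Mul(t, Function('g')(Function('J')(-5))) = Mul(162, Rational(1, 6)) = 27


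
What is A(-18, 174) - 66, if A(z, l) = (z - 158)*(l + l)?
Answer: -61314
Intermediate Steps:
A(z, l) = 2*l*(-158 + z) (A(z, l) = (-158 + z)*(2*l) = 2*l*(-158 + z))
A(-18, 174) - 66 = 2*174*(-158 - 18) - 66 = 2*174*(-176) - 66 = -61248 - 66 = -61314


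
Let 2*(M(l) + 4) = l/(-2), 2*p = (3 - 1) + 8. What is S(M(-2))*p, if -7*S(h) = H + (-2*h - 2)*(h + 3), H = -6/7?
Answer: 235/98 ≈ 2.3980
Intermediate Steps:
H = -6/7 (H = -6*1/7 = -6/7 ≈ -0.85714)
p = 5 (p = ((3 - 1) + 8)/2 = (2 + 8)/2 = (1/2)*10 = 5)
M(l) = -4 - l/4 (M(l) = -4 + (l/(-2))/2 = -4 + (l*(-1/2))/2 = -4 + (-l/2)/2 = -4 - l/4)
S(h) = 6/49 - (-2 - 2*h)*(3 + h)/7 (S(h) = -(-6/7 + (-2*h - 2)*(h + 3))/7 = -(-6/7 + (-2 - 2*h)*(3 + h))/7 = 6/49 - (-2 - 2*h)*(3 + h)/7)
S(M(-2))*p = (48/49 + 2*(-4 - 1/4*(-2))**2/7 + 8*(-4 - 1/4*(-2))/7)*5 = (48/49 + 2*(-4 + 1/2)**2/7 + 8*(-4 + 1/2)/7)*5 = (48/49 + 2*(-7/2)**2/7 + (8/7)*(-7/2))*5 = (48/49 + (2/7)*(49/4) - 4)*5 = (48/49 + 7/2 - 4)*5 = (47/98)*5 = 235/98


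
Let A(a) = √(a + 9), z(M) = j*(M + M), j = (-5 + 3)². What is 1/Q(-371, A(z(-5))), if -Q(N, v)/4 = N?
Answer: 1/1484 ≈ 0.00067385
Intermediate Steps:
j = 4 (j = (-2)² = 4)
z(M) = 8*M (z(M) = 4*(M + M) = 4*(2*M) = 8*M)
A(a) = √(9 + a)
Q(N, v) = -4*N
1/Q(-371, A(z(-5))) = 1/(-4*(-371)) = 1/1484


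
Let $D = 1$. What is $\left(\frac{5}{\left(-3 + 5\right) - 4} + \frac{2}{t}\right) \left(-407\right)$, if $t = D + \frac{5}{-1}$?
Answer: $1221$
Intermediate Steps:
$t = -4$ ($t = 1 + \frac{5}{-1} = 1 + 5 \left(-1\right) = 1 - 5 = -4$)
$\left(\frac{5}{\left(-3 + 5\right) - 4} + \frac{2}{t}\right) \left(-407\right) = \left(\frac{5}{\left(-3 + 5\right) - 4} + \frac{2}{-4}\right) \left(-407\right) = \left(\frac{5}{2 - 4} + 2 \left(- \frac{1}{4}\right)\right) \left(-407\right) = \left(\frac{5}{-2} - \frac{1}{2}\right) \left(-407\right) = \left(5 \left(- \frac{1}{2}\right) - \frac{1}{2}\right) \left(-407\right) = \left(- \frac{5}{2} - \frac{1}{2}\right) \left(-407\right) = \left(-3\right) \left(-407\right) = 1221$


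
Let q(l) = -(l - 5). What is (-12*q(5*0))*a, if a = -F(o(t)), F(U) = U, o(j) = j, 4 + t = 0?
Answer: -240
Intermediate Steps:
t = -4 (t = -4 + 0 = -4)
a = 4 (a = -1*(-4) = 4)
q(l) = 5 - l (q(l) = -(-5 + l) = 5 - l)
(-12*q(5*0))*a = -12*(5 - 5*0)*4 = -12*(5 - 1*0)*4 = -12*(5 + 0)*4 = -12*5*4 = -60*4 = -240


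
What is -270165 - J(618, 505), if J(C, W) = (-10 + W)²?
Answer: -515190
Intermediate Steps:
-270165 - J(618, 505) = -270165 - (-10 + 505)² = -270165 - 1*495² = -270165 - 1*245025 = -270165 - 245025 = -515190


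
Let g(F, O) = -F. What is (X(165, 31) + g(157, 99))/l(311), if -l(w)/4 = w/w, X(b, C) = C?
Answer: 63/2 ≈ 31.500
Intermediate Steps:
l(w) = -4 (l(w) = -4*w/w = -4*1 = -4)
(X(165, 31) + g(157, 99))/l(311) = (31 - 1*157)/(-4) = (31 - 157)*(-¼) = -126*(-¼) = 63/2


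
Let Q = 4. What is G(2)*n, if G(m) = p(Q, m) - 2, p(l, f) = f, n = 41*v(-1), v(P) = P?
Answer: 0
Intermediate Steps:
n = -41 (n = 41*(-1) = -41)
G(m) = -2 + m (G(m) = m - 2 = -2 + m)
G(2)*n = (-2 + 2)*(-41) = 0*(-41) = 0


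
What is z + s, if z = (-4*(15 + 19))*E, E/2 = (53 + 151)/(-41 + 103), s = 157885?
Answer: 4866691/31 ≈ 1.5699e+5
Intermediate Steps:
E = 204/31 (E = 2*((53 + 151)/(-41 + 103)) = 2*(204/62) = 2*(204*(1/62)) = 2*(102/31) = 204/31 ≈ 6.5806)
z = -27744/31 (z = -4*(15 + 19)*(204/31) = -4*34*(204/31) = -136*204/31 = -27744/31 ≈ -894.97)
z + s = -27744/31 + 157885 = 4866691/31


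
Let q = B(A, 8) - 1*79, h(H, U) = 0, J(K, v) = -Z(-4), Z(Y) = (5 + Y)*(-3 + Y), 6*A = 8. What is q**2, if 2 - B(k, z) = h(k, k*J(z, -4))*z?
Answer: 5929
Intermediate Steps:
A = 4/3 (A = (1/6)*8 = 4/3 ≈ 1.3333)
Z(Y) = (-3 + Y)*(5 + Y)
J(K, v) = 7 (J(K, v) = -(-15 + (-4)**2 + 2*(-4)) = -(-15 + 16 - 8) = -1*(-7) = 7)
B(k, z) = 2 (B(k, z) = 2 - 0*z = 2 - 1*0 = 2 + 0 = 2)
q = -77 (q = 2 - 1*79 = 2 - 79 = -77)
q**2 = (-77)**2 = 5929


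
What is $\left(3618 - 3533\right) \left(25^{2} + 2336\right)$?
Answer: $251685$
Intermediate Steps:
$\left(3618 - 3533\right) \left(25^{2} + 2336\right) = 85 \left(625 + 2336\right) = 85 \cdot 2961 = 251685$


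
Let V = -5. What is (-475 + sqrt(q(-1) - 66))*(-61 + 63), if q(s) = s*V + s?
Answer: -950 + 2*I*sqrt(62) ≈ -950.0 + 15.748*I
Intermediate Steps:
q(s) = -4*s (q(s) = s*(-5) + s = -5*s + s = -4*s)
(-475 + sqrt(q(-1) - 66))*(-61 + 63) = (-475 + sqrt(-4*(-1) - 66))*(-61 + 63) = (-475 + sqrt(4 - 66))*2 = (-475 + sqrt(-62))*2 = (-475 + I*sqrt(62))*2 = -950 + 2*I*sqrt(62)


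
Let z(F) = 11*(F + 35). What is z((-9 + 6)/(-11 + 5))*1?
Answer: 781/2 ≈ 390.50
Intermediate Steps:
z(F) = 385 + 11*F (z(F) = 11*(35 + F) = 385 + 11*F)
z((-9 + 6)/(-11 + 5))*1 = (385 + 11*((-9 + 6)/(-11 + 5)))*1 = (385 + 11*(-3/(-6)))*1 = (385 + 11*(-3*(-1/6)))*1 = (385 + 11*(1/2))*1 = (385 + 11/2)*1 = (781/2)*1 = 781/2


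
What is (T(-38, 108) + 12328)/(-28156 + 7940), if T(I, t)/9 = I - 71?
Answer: -1621/2888 ≈ -0.56129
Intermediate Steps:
T(I, t) = -639 + 9*I (T(I, t) = 9*(I - 71) = 9*(-71 + I) = -639 + 9*I)
(T(-38, 108) + 12328)/(-28156 + 7940) = ((-639 + 9*(-38)) + 12328)/(-28156 + 7940) = ((-639 - 342) + 12328)/(-20216) = (-981 + 12328)*(-1/20216) = 11347*(-1/20216) = -1621/2888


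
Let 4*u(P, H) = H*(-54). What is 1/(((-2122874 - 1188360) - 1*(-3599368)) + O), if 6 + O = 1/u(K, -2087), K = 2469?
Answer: 56349/16235724674 ≈ 3.4707e-6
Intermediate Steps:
u(P, H) = -27*H/2 (u(P, H) = (H*(-54))/4 = (-54*H)/4 = -27*H/2)
O = -338092/56349 (O = -6 + 1/(-27/2*(-2087)) = -6 + 1/(56349/2) = -6 + 2/56349 = -338092/56349 ≈ -6.0000)
1/(((-2122874 - 1188360) - 1*(-3599368)) + O) = 1/(((-2122874 - 1188360) - 1*(-3599368)) - 338092/56349) = 1/((-3311234 + 3599368) - 338092/56349) = 1/(288134 - 338092/56349) = 1/(16235724674/56349) = 56349/16235724674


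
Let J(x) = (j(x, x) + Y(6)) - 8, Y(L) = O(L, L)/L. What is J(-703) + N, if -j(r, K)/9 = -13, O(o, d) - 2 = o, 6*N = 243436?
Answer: 40683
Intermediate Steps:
N = 121718/3 (N = (1/6)*243436 = 121718/3 ≈ 40573.)
O(o, d) = 2 + o
j(r, K) = 117 (j(r, K) = -9*(-13) = 117)
Y(L) = (2 + L)/L
J(x) = 331/3 (J(x) = (117 + (2 + 6)/6) - 8 = (117 + (1/6)*8) - 8 = (117 + 4/3) - 8 = 355/3 - 8 = 331/3)
J(-703) + N = 331/3 + 121718/3 = 40683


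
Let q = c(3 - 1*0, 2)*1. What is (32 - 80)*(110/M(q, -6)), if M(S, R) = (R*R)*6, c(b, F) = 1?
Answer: -220/9 ≈ -24.444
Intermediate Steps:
q = 1 (q = 1*1 = 1)
M(S, R) = 6*R**2 (M(S, R) = R**2*6 = 6*R**2)
(32 - 80)*(110/M(q, -6)) = (32 - 80)*(110/((6*(-6)**2))) = -5280/(6*36) = -5280/216 = -48*55/108 = -220/9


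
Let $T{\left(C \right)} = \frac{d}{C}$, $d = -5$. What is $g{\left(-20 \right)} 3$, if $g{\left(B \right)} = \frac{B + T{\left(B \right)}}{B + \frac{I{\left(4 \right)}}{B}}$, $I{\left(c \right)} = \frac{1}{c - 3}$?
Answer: $\frac{1185}{401} \approx 2.9551$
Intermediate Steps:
$I{\left(c \right)} = \frac{1}{-3 + c}$
$T{\left(C \right)} = - \frac{5}{C}$
$g{\left(B \right)} = \frac{B - \frac{5}{B}}{B + \frac{1}{B}}$ ($g{\left(B \right)} = \frac{B - \frac{5}{B}}{B + \frac{1}{\left(-3 + 4\right) B}} = \frac{B - \frac{5}{B}}{B + \frac{1}{1 B}} = \frac{B - \frac{5}{B}}{B + 1 \frac{1}{B}} = \frac{B - \frac{5}{B}}{B + \frac{1}{B}}$)
$g{\left(-20 \right)} 3 = \frac{-5 + \left(-20\right)^{2}}{1 + \left(-20\right)^{2}} \cdot 3 = \frac{-5 + 400}{1 + 400} \cdot 3 = \frac{1}{401} \cdot 395 \cdot 3 = \frac{395}{401} \cdot 3 = \frac{1185}{401}$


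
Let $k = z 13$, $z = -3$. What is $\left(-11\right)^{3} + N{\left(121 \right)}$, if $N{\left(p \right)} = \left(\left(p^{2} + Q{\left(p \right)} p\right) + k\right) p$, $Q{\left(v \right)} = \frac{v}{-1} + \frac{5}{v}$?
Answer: $-5445$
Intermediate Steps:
$k = -39$ ($k = \left(-3\right) 13 = -39$)
$Q{\left(v \right)} = - v + \frac{5}{v}$ ($Q{\left(v \right)} = v \left(-1\right) + \frac{5}{v} = - v + \frac{5}{v}$)
$N{\left(p \right)} = p \left(-39 + p^{2} + p \left(- p + \frac{5}{p}\right)\right)$ ($N{\left(p \right)} = \left(\left(p^{2} + \left(- p + \frac{5}{p}\right) p\right) - 39\right) p = \left(\left(p^{2} + p \left(- p + \frac{5}{p}\right)\right) - 39\right) p = \left(-39 + p^{2} + p \left(- p + \frac{5}{p}\right)\right) p = p \left(-39 + p^{2} + p \left(- p + \frac{5}{p}\right)\right)$)
$\left(-11\right)^{3} + N{\left(121 \right)} = \left(-11\right)^{3} - 4114 = -1331 - 4114 = -5445$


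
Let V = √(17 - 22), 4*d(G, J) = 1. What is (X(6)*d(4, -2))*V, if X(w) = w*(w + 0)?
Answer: 9*I*√5 ≈ 20.125*I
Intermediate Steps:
d(G, J) = ¼ (d(G, J) = (¼)*1 = ¼)
V = I*√5 (V = √(-5) = I*√5 ≈ 2.2361*I)
X(w) = w² (X(w) = w*w = w²)
(X(6)*d(4, -2))*V = (6²*(¼))*(I*√5) = (36*(¼))*(I*√5) = 9*(I*√5) = 9*I*√5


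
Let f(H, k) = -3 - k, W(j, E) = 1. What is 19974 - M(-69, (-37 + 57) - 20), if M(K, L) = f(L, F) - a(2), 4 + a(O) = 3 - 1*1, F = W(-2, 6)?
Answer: 19976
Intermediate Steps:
F = 1
a(O) = -2 (a(O) = -4 + (3 - 1*1) = -4 + (3 - 1) = -4 + 2 = -2)
M(K, L) = -2 (M(K, L) = (-3 - 1*1) - 1*(-2) = (-3 - 1) + 2 = -4 + 2 = -2)
19974 - M(-69, (-37 + 57) - 20) = 19974 - 1*(-2) = 19974 + 2 = 19976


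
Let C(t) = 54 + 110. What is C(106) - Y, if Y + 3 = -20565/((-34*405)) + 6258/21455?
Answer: 154953361/937890 ≈ 165.21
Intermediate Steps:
C(t) = 164
Y = -1139401/937890 (Y = -3 + (-20565/((-34*405)) + 6258/21455) = -3 + (-20565/(-13770) + 6258*(1/21455)) = -3 + (-20565*(-1/13770) + 894/3065) = -3 + (457/306 + 894/3065) = -3 + 1674269/937890 = -1139401/937890 ≈ -1.2149)
C(106) - Y = 164 - 1*(-1139401/937890) = 164 + 1139401/937890 = 154953361/937890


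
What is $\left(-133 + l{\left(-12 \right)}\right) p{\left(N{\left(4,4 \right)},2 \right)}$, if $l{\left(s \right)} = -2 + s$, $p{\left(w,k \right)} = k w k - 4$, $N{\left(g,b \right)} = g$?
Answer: $-1764$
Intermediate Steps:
$p{\left(w,k \right)} = -4 + w k^{2}$ ($p{\left(w,k \right)} = w k^{2} - 4 = -4 + w k^{2}$)
$\left(-133 + l{\left(-12 \right)}\right) p{\left(N{\left(4,4 \right)},2 \right)} = \left(-133 - 14\right) \left(-4 + 4 \cdot 2^{2}\right) = \left(-133 - 14\right) \left(-4 + 4 \cdot 4\right) = - 147 \left(-4 + 16\right) = \left(-147\right) 12 = -1764$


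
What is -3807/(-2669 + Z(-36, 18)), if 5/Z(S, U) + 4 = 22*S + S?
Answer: 3167424/2220613 ≈ 1.4264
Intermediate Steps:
Z(S, U) = 5/(-4 + 23*S) (Z(S, U) = 5/(-4 + (22*S + S)) = 5/(-4 + 23*S))
-3807/(-2669 + Z(-36, 18)) = -3807/(-2669 + 5/(-4 + 23*(-36))) = -3807/(-2669 + 5/(-4 - 828)) = -3807/(-2669 + 5/(-832)) = -3807/(-2669 + 5*(-1/832)) = -3807/(-2669 - 5/832) = -3807/(-2220613/832) = -3807*(-832/2220613) = 3167424/2220613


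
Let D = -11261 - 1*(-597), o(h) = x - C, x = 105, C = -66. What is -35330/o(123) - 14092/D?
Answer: -93587347/455886 ≈ -205.29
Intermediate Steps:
o(h) = 171 (o(h) = 105 - 1*(-66) = 105 + 66 = 171)
D = -10664 (D = -11261 + 597 = -10664)
-35330/o(123) - 14092/D = -35330/171 - 14092/(-10664) = -35330*1/171 - 14092*(-1/10664) = -35330/171 + 3523/2666 = -93587347/455886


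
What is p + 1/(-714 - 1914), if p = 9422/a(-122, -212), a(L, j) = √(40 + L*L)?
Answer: -1/2628 + 673*√3731/533 ≈ 77.126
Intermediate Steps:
a(L, j) = √(40 + L²)
p = 673*√3731/533 (p = 9422/(√(40 + (-122)²)) = 9422/(√(40 + 14884)) = 9422/(√14924) = 9422/((2*√3731)) = 9422*(√3731/7462) = 673*√3731/533 ≈ 77.126)
p + 1/(-714 - 1914) = 673*√3731/533 + 1/(-714 - 1914) = 673*√3731/533 + 1/(-2628) = 673*√3731/533 - 1/2628 = -1/2628 + 673*√3731/533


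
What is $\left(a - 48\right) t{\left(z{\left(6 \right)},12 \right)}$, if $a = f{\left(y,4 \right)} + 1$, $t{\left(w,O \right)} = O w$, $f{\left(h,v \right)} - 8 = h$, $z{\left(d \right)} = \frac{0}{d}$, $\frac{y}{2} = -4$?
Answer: $0$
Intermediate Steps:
$y = -8$ ($y = 2 \left(-4\right) = -8$)
$z{\left(d \right)} = 0$
$f{\left(h,v \right)} = 8 + h$
$a = 1$ ($a = \left(8 - 8\right) + 1 = 0 + 1 = 1$)
$\left(a - 48\right) t{\left(z{\left(6 \right)},12 \right)} = \left(1 - 48\right) 12 \cdot 0 = \left(-47\right) 0 = 0$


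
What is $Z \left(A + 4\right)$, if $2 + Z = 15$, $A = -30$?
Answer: $-338$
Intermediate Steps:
$Z = 13$ ($Z = -2 + 15 = 13$)
$Z \left(A + 4\right) = 13 \left(-30 + 4\right) = 13 \left(-26\right) = -338$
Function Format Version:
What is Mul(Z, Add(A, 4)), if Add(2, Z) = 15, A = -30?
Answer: -338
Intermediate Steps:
Z = 13 (Z = Add(-2, 15) = 13)
Mul(Z, Add(A, 4)) = Mul(13, Add(-30, 4)) = Mul(13, -26) = -338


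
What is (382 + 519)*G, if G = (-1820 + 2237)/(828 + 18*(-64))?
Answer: -125239/108 ≈ -1159.6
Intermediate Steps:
G = -139/108 (G = 417/(828 - 1152) = 417/(-324) = 417*(-1/324) = -139/108 ≈ -1.2870)
(382 + 519)*G = (382 + 519)*(-139/108) = 901*(-139/108) = -125239/108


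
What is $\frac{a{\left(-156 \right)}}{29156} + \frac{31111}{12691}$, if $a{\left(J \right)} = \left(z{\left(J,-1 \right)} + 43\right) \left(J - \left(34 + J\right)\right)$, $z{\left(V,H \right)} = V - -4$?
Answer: $\frac{12893313}{5000254} \approx 2.5785$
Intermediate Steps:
$z{\left(V,H \right)} = 4 + V$ ($z{\left(V,H \right)} = V + 4 = 4 + V$)
$a{\left(J \right)} = -1598 - 34 J$ ($a{\left(J \right)} = \left(\left(4 + J\right) + 43\right) \left(J - \left(34 + J\right)\right) = \left(47 + J\right) \left(-34\right) = -1598 - 34 J$)
$\frac{a{\left(-156 \right)}}{29156} + \frac{31111}{12691} = \frac{-1598 - -5304}{29156} + \frac{31111}{12691} = \left(-1598 + 5304\right) \frac{1}{29156} + 31111 \cdot \frac{1}{12691} = 3706 \cdot \frac{1}{29156} + \frac{31111}{12691} = \frac{1853}{14578} + \frac{31111}{12691} = \frac{12893313}{5000254}$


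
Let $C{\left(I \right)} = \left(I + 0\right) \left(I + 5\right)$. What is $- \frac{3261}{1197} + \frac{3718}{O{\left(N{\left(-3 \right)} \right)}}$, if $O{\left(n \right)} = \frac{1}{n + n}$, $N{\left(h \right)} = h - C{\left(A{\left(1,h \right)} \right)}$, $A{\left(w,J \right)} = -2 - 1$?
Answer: $\frac{8899805}{399} \approx 22305.0$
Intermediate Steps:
$A{\left(w,J \right)} = -3$ ($A{\left(w,J \right)} = -2 - 1 = -3$)
$C{\left(I \right)} = I \left(5 + I\right)$
$N{\left(h \right)} = 6 + h$ ($N{\left(h \right)} = h - - 3 \left(5 - 3\right) = h - \left(-3\right) 2 = h - -6 = h + 6 = 6 + h$)
$O{\left(n \right)} = \frac{1}{2 n}$
$- \frac{3261}{1197} + \frac{3718}{O{\left(N{\left(-3 \right)} \right)}} = - \frac{3261}{1197} + \frac{3718}{\frac{1}{2} \frac{1}{6 - 3}} = \left(-3261\right) \frac{1}{1197} + \frac{3718}{\frac{1}{2} \cdot \frac{1}{3}} = - \frac{1087}{399} + \frac{3718}{\frac{1}{2} \cdot \frac{1}{3}} = - \frac{1087}{399} + 3718 \frac{1}{\frac{1}{6}} = - \frac{1087}{399} + 3718 \cdot 6 = - \frac{1087}{399} + 22308 = \frac{8899805}{399}$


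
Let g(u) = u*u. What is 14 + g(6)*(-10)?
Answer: -346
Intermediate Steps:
g(u) = u²
14 + g(6)*(-10) = 14 + 6²*(-10) = 14 + 36*(-10) = 14 - 360 = -346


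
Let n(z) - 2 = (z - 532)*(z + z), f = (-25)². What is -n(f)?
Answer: -116252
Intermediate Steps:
f = 625
n(z) = 2 + 2*z*(-532 + z) (n(z) = 2 + (z - 532)*(z + z) = 2 + (-532 + z)*(2*z) = 2 + 2*z*(-532 + z))
-n(f) = -(2 - 1064*625 + 2*625²) = -(2 - 665000 + 2*390625) = -(2 - 665000 + 781250) = -1*116252 = -116252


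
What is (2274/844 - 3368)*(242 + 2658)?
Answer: -2059230550/211 ≈ -9.7594e+6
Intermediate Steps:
(2274/844 - 3368)*(242 + 2658) = (2274*(1/844) - 3368)*2900 = (1137/422 - 3368)*2900 = -1420159/422*2900 = -2059230550/211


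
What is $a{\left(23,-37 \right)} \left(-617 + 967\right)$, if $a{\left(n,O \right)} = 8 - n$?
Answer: $-5250$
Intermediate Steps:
$a{\left(23,-37 \right)} \left(-617 + 967\right) = \left(8 - 23\right) \left(-617 + 967\right) = \left(8 - 23\right) 350 = \left(-15\right) 350 = -5250$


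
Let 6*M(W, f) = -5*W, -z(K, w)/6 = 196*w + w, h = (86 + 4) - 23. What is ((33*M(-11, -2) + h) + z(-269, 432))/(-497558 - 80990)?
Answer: 1020509/1157096 ≈ 0.88196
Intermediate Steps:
h = 67 (h = 90 - 23 = 67)
z(K, w) = -1182*w (z(K, w) = -6*(196*w + w) = -1182*w)
M(W, f) = -5*W/6 (M(W, f) = (-5*W)/6 = -5*W/6)
((33*M(-11, -2) + h) + z(-269, 432))/(-497558 - 80990) = ((33*(-⅚*(-11)) + 67) - 1182*432)/(-497558 - 80990) = ((33*(55/6) + 67) - 510624)/(-578548) = ((605/2 + 67) - 510624)*(-1/578548) = (739/2 - 510624)*(-1/578548) = -1020509/2*(-1/578548) = 1020509/1157096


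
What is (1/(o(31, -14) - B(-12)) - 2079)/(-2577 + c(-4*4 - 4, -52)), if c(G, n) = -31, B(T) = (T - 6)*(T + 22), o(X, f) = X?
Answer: 109667/137572 ≈ 0.79716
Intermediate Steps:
B(T) = (-6 + T)*(22 + T)
(1/(o(31, -14) - B(-12)) - 2079)/(-2577 + c(-4*4 - 4, -52)) = (1/(31 - (-132 + (-12)² + 16*(-12))) - 2079)/(-2577 - 31) = (1/(31 - (-132 + 144 - 192)) - 2079)/(-2608) = (1/(31 - 1*(-180)) - 2079)*(-1/2608) = (1/(31 + 180) - 2079)*(-1/2608) = (1/211 - 2079)*(-1/2608) = -438668/211*(-1/2608) = 109667/137572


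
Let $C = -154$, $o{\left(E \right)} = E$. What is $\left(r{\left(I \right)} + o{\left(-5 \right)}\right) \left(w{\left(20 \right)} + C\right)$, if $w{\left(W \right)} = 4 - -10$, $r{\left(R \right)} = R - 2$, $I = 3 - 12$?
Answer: $2240$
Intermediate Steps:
$I = -9$ ($I = 3 - 12 = -9$)
$r{\left(R \right)} = -2 + R$
$w{\left(W \right)} = 14$ ($w{\left(W \right)} = 4 + 10 = 14$)
$\left(r{\left(I \right)} + o{\left(-5 \right)}\right) \left(w{\left(20 \right)} + C\right) = \left(\left(-2 - 9\right) - 5\right) \left(14 - 154\right) = \left(-11 - 5\right) \left(-140\right) = \left(-16\right) \left(-140\right) = 2240$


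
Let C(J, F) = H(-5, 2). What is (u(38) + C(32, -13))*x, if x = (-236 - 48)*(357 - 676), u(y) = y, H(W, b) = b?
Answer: 3623840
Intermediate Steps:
C(J, F) = 2
x = 90596 (x = -284*(-319) = 90596)
(u(38) + C(32, -13))*x = (38 + 2)*90596 = 40*90596 = 3623840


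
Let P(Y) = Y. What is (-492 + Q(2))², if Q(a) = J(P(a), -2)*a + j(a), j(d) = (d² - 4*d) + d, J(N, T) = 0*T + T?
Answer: 248004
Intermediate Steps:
J(N, T) = T (J(N, T) = 0 + T = T)
j(d) = d² - 3*d
Q(a) = -2*a + a*(-3 + a)
(-492 + Q(2))² = (-492 + 2*(-5 + 2))² = (-492 + 2*(-3))² = (-492 - 6)² = (-498)² = 248004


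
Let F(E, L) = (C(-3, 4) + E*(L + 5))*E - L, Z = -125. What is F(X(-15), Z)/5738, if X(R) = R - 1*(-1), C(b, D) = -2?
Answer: -23367/5738 ≈ -4.0723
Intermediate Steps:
X(R) = 1 + R (X(R) = R + 1 = 1 + R)
F(E, L) = -L + E*(-2 + E*(5 + L)) (F(E, L) = (-2 + E*(L + 5))*E - L = (-2 + E*(5 + L))*E - L = E*(-2 + E*(5 + L)) - L = -L + E*(-2 + E*(5 + L)))
F(X(-15), Z)/5738 = (-1*(-125) - 2*(1 - 15) + 5*(1 - 15)² - 125*(1 - 15)²)/5738 = (125 - 2*(-14) + 5*(-14)² - 125*(-14)²)*(1/5738) = (125 + 28 + 5*196 - 125*196)*(1/5738) = (125 + 28 + 980 - 24500)*(1/5738) = -23367*1/5738 = -23367/5738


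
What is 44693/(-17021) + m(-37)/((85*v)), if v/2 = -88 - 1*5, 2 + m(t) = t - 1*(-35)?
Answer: -353264123/134551005 ≈ -2.6255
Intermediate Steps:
m(t) = 33 + t (m(t) = -2 + (t - 1*(-35)) = -2 + (t + 35) = -2 + (35 + t) = 33 + t)
v = -186 (v = 2*(-88 - 1*5) = 2*(-88 - 5) = 2*(-93) = -186)
44693/(-17021) + m(-37)/((85*v)) = 44693/(-17021) + (33 - 37)/((85*(-186))) = 44693*(-1/17021) - 4/(-15810) = -44693/17021 - 4*(-1/15810) = -44693/17021 + 2/7905 = -353264123/134551005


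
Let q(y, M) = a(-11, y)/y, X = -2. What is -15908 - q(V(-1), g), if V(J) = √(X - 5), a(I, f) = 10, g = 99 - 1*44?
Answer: -15908 + 10*I*√7/7 ≈ -15908.0 + 3.7796*I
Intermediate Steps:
g = 55 (g = 99 - 44 = 55)
V(J) = I*√7 (V(J) = √(-2 - 5) = √(-7) = I*√7)
q(y, M) = 10/y
-15908 - q(V(-1), g) = -15908 - 10/(I*√7) = -15908 - 10*(-I*√7/7) = -15908 - (-10)*I*√7/7 = -15908 + 10*I*√7/7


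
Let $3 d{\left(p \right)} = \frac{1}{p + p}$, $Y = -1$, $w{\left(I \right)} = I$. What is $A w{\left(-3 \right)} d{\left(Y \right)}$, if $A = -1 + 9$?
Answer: $4$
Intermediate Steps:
$A = 8$
$d{\left(p \right)} = \frac{1}{6 p}$ ($d{\left(p \right)} = \frac{1}{3 \left(p + p\right)} = \frac{1}{3 \cdot 2 p} = \frac{\frac{1}{2} \frac{1}{p}}{3} = \frac{1}{6 p}$)
$A w{\left(-3 \right)} d{\left(Y \right)} = 8 \left(-3\right) \frac{1}{6 \left(-1\right)} = - 24 \cdot \frac{1}{6} \left(-1\right) = \left(-24\right) \left(- \frac{1}{6}\right) = 4$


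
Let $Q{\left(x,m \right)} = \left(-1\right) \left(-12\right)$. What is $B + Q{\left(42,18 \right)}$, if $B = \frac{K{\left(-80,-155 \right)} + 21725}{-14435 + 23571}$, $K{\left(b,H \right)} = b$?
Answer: $\frac{131277}{9136} \approx 14.369$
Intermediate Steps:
$Q{\left(x,m \right)} = 12$
$B = \frac{21645}{9136}$ ($B = \frac{-80 + 21725}{-14435 + 23571} = \frac{21645}{9136} \approx 2.3692$)
$B + Q{\left(42,18 \right)} = \frac{21645}{9136} + 12 = \frac{131277}{9136}$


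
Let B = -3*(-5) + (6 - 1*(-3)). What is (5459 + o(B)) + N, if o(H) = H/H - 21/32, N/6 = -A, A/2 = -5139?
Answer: 2148075/32 ≈ 67127.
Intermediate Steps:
A = -10278 (A = 2*(-5139) = -10278)
N = 61668 (N = 6*(-1*(-10278)) = 6*10278 = 61668)
B = 24 (B = 15 + (6 + 3) = 15 + 9 = 24)
o(H) = 11/32 (o(H) = 1 - 21*1/32 = 1 - 21/32 = 11/32)
(5459 + o(B)) + N = (5459 + 11/32) + 61668 = 174699/32 + 61668 = 2148075/32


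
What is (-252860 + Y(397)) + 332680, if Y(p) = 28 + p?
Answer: 80245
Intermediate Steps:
(-252860 + Y(397)) + 332680 = (-252860 + (28 + 397)) + 332680 = (-252860 + 425) + 332680 = -252435 + 332680 = 80245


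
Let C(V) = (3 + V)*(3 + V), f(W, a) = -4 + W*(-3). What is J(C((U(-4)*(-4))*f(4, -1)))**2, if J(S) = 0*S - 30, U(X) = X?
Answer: 900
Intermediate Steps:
f(W, a) = -4 - 3*W
C(V) = (3 + V)**2
J(S) = -30 (J(S) = 0 - 30 = -30)
J(C((U(-4)*(-4))*f(4, -1)))**2 = (-30)**2 = 900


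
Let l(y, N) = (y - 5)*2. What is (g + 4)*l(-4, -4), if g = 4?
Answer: -144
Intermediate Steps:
l(y, N) = -10 + 2*y (l(y, N) = (-5 + y)*2 = -10 + 2*y)
(g + 4)*l(-4, -4) = (4 + 4)*(-10 + 2*(-4)) = 8*(-10 - 8) = 8*(-18) = -144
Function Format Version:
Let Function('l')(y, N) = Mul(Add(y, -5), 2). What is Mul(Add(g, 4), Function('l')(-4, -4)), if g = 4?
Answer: -144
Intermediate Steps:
Function('l')(y, N) = Add(-10, Mul(2, y)) (Function('l')(y, N) = Mul(Add(-5, y), 2) = Add(-10, Mul(2, y)))
Mul(Add(g, 4), Function('l')(-4, -4)) = Mul(Add(4, 4), Add(-10, Mul(2, -4))) = Mul(8, Add(-10, -8)) = Mul(8, -18) = -144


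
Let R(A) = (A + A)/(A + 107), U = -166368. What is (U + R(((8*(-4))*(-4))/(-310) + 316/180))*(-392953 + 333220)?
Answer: 750978897314427/75569 ≈ 9.9376e+9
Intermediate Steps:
R(A) = 2*A/(107 + A) (R(A) = (2*A)/(107 + A) = 2*A/(107 + A))
(U + R(((8*(-4))*(-4))/(-310) + 316/180))*(-392953 + 333220) = (-166368 + 2*(((8*(-4))*(-4))/(-310) + 316/180)/(107 + (((8*(-4))*(-4))/(-310) + 316/180)))*(-392953 + 333220) = (-166368 + 2*(-32*(-4)*(-1/310) + 316*(1/180))/(107 + (-32*(-4)*(-1/310) + 316*(1/180))))*(-59733) = (-166368 + 2*(128*(-1/310) + 79/45)/(107 + (128*(-1/310) + 79/45)))*(-59733) = (-166368 + 2*(-64/155 + 79/45)/(107 + (-64/155 + 79/45)))*(-59733) = (-166368 + 2*(1873/1395)/(107 + 1873/1395))*(-59733) = (-166368 + 2*(1873/1395)/(151138/1395))*(-59733) = (-166368 + 2*(1873/1395)*(1395/151138))*(-59733) = (-166368 + 1873/75569)*(-59733) = -12572261519/75569*(-59733) = 750978897314427/75569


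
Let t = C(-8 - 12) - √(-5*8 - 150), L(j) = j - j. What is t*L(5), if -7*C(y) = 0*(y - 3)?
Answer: 0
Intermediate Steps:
L(j) = 0
C(y) = 0 (C(y) = -0*(y - 3) = -0*(-3 + y) = -⅐*0 = 0)
t = -I*√190 (t = 0 - √(-5*8 - 150) = 0 - √(-40 - 150) = 0 - √(-190) = 0 - I*√190 = -I*√190 ≈ -13.784*I)
t*L(5) = -I*√190*0 = 0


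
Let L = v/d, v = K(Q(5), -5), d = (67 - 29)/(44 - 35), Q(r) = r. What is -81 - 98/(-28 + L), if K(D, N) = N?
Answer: -86105/1109 ≈ -77.642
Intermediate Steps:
d = 38/9 ≈ 4.2222
v = -5
L = -45/38 (L = -5/38/9 = -5*9/38 = -45/38 ≈ -1.1842)
-81 - 98/(-28 + L) = -81 - 98/(-28 - 45/38) = -81 - 98/(-1109/38) = -81 - 38/1109*(-98) = -81 + 3724/1109 = -86105/1109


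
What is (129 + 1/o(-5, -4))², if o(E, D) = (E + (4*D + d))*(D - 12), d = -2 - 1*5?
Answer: 3340030849/200704 ≈ 16642.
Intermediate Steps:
d = -7 (d = -2 - 5 = -7)
o(E, D) = (-12 + D)*(-7 + E + 4*D) (o(E, D) = (E + (4*D - 7))*(D - 12) = (E + (-7 + 4*D))*(-12 + D) = (-7 + E + 4*D)*(-12 + D) = (-12 + D)*(-7 + E + 4*D))
(129 + 1/o(-5, -4))² = (129 + 1/(84 - 55*(-4) - 12*(-5) + 4*(-4)² - 4*(-5)))² = (129 + 1/(84 + 220 + 60 + 4*16 + 20))² = (129 + 1/(84 + 220 + 60 + 64 + 20))² = (129 + 1/448)² = (57793/448)² = 3340030849/200704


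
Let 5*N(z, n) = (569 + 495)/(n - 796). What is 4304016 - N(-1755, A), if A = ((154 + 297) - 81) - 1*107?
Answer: 11470203704/2665 ≈ 4.3040e+6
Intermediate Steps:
A = 263 (A = (451 - 81) - 107 = 370 - 107 = 263)
N(z, n) = 1064/(5*(-796 + n)) (N(z, n) = ((569 + 495)/(n - 796))/5 = (1064/(-796 + n))/5 = 1064/(5*(-796 + n)))
4304016 - N(-1755, A) = 4304016 - 1064/(5*(-796 + 263)) = 4304016 - 1064/(5*(-533)) = 4304016 - 1064*(-1)/(5*533) = 4304016 - 1*(-1064/2665) = 4304016 + 1064/2665 = 11470203704/2665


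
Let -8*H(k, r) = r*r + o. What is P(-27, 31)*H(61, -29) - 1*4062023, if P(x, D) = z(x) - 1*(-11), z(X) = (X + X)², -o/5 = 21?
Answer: -4331307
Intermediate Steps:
o = -105 (o = -5*21 = -105)
z(X) = 4*X² (z(X) = (2*X)² = 4*X²)
H(k, r) = 105/8 - r²/8 (H(k, r) = -(r*r - 105)/8 = -(r² - 105)/8 = -(-105 + r²)/8 = 105/8 - r²/8)
P(x, D) = 11 + 4*x² (P(x, D) = 4*x² - 1*(-11) = 4*x² + 11 = 11 + 4*x²)
P(-27, 31)*H(61, -29) - 1*4062023 = (11 + 4*(-27)²)*(105/8 - ⅛*(-29)²) - 1*4062023 = (11 + 4*729)*(105/8 - ⅛*841) - 4062023 = (11 + 2916)*(105/8 - 841/8) - 4062023 = 2927*(-92) - 4062023 = -269284 - 4062023 = -4331307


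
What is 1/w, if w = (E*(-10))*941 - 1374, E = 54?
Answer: -1/509514 ≈ -1.9627e-6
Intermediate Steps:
w = -509514 (w = (54*(-10))*941 - 1374 = -540*941 - 1374 = -508140 - 1374 = -509514)
1/w = 1/(-509514) = -1/509514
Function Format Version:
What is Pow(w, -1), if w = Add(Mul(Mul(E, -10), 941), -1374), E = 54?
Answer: Rational(-1, 509514) ≈ -1.9627e-6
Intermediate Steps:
w = -509514 (w = Add(Mul(Mul(54, -10), 941), -1374) = Add(Mul(-540, 941), -1374) = Add(-508140, -1374) = -509514)
Pow(w, -1) = Pow(-509514, -1) = Rational(-1, 509514)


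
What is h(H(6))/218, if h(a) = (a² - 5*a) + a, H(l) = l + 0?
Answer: 6/109 ≈ 0.055046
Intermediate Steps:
H(l) = l
h(a) = a² - 4*a
h(H(6))/218 = (6*(-4 + 6))/218 = (6*2)*(1/218) = 12*(1/218) = 6/109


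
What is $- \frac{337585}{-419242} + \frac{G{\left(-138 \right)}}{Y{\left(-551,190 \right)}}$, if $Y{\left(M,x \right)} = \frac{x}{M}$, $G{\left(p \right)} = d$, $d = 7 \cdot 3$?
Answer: $- \frac{62985632}{1048105} \approx -60.095$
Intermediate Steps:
$d = 21$
$G{\left(p \right)} = 21$
$- \frac{337585}{-419242} + \frac{G{\left(-138 \right)}}{Y{\left(-551,190 \right)}} = - \frac{337585}{-419242} + \frac{21}{190 \frac{1}{-551}} = \left(-337585\right) \left(- \frac{1}{419242}\right) + \frac{21}{190 \left(- \frac{1}{551}\right)} = \frac{337585}{419242} + \frac{21}{- \frac{10}{29}} = \frac{337585}{419242} + 21 \left(- \frac{29}{10}\right) = \frac{337585}{419242} - \frac{609}{10} = - \frac{62985632}{1048105}$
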